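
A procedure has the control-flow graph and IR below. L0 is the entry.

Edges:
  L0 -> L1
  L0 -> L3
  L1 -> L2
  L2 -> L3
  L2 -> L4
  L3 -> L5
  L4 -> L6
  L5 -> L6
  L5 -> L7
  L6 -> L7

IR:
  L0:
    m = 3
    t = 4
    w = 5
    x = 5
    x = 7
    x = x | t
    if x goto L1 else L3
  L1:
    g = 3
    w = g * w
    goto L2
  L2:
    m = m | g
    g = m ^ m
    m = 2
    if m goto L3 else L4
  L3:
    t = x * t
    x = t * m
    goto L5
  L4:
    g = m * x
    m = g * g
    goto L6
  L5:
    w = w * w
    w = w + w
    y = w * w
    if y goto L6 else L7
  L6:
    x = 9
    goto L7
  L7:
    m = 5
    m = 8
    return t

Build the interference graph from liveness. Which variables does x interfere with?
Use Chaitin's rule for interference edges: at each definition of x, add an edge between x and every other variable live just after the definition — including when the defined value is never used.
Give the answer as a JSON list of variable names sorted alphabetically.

Answer: ["g", "m", "t", "w"]

Derivation:
def/use:
  L0 def {m,t,w,x} use ∅
  L1 def {g,w} use {w}
  L2 def {g,m} use {g,m}
  L3 def {t,x} use {m,t,x}
  L4 def {g,m} use {m,x}
  L5 def {w,y} use {w}
  L6 def {x} use ∅
  L7 def {m} use {t}

Live sets:
  L0: in=∅ out={m,t,w,x}
  L1: in={m,t,w,x} out={g,m,t,w,x}
  L2: in={g,m,t,w,x} out={m,t,w,x}
  L3: in={m,t,w,x} out={t,w}
  L4: in={m,t,x} out={t}
  L5: in={t,w} out={t}
  L6: in={t} out={t}
  L7: in={t} out=∅

Conflict graph:
  g — {m,t,w,x}
  m — {g,t,w,x}
  t — {g,m,w,x,y}
  w — {g,m,t,x}
  x — {g,m,t,w}
  y — {t}

N(x) = ["g", "m", "t", "w"]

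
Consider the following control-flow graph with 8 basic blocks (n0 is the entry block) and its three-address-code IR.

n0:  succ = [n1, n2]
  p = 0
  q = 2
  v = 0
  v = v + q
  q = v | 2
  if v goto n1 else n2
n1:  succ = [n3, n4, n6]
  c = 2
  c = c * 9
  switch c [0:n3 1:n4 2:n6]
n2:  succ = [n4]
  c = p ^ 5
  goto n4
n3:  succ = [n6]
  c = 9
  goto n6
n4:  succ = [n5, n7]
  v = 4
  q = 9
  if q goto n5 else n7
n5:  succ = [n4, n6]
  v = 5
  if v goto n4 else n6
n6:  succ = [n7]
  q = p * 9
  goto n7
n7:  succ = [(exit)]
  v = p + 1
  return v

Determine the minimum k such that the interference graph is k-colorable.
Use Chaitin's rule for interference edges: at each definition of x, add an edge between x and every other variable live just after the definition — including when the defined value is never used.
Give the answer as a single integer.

Answer: 3

Derivation:
def/use:
  n0: {p,q,v} / ∅
  n1: {c} / ∅
  n2: {c} / {p}
  n3: {c} / ∅
  n4: {q,v} / ∅
  n5: {v} / ∅
  n6: {q} / {p}
  n7: {v} / {p}

Liveness:
  n0: in=∅ out={p}
  n1: in={p} out={p}
  n2: in={p} out={p}
  n3: in={p} out={p}
  n4: in={p} out={p}
  n5: in={p} out={p}
  n6: in={p} out={p}
  n7: in={p} out=∅

Interference:
  c — {p}
  p — {c,q,v}
  q — {p,v}
  v — {p,q}

Colouring:
  clique {p,q,v} ⇒ need ≥ 3
  assign c→R1 p→R0 q→R1 v→R2 — no edge inside a register ⇒ χ ≤ 3
  χ = 3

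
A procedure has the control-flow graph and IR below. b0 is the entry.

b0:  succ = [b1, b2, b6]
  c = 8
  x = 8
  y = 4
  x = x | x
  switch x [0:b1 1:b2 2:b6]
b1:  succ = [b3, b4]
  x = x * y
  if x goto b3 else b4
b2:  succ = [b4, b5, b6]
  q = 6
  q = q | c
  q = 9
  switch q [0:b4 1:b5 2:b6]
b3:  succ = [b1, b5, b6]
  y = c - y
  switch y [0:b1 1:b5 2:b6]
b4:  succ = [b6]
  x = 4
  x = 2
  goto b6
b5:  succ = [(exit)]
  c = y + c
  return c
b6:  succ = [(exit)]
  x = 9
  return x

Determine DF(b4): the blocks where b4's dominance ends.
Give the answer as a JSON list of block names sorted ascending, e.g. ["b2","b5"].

Answer: ["b6"]

Derivation:
idom tree: b1←b0 b2←b0 b3←b1 b4←b0 b5←b0 b6←b0
Join-block Dom:
  b1: preds {b0,b3}: {b0} ∩ {b0,b1,b3} = {b0}; idom=b0
  b4: preds {b1,b2}: {b0,b1} ∩ {b0,b2} = {b0}; idom=b0
  b5: preds {b2,b3}: {b0,b2} ∩ {b0,b1,b3} = {b0}; idom=b0
  b6: preds {b0,b2,b3,b4}: {b0} ∩ {b0,b2} ∩ {b0,b1,b3} ∩ {b0,b4} = {b0}; idom=b0

Frontier:
  b1←b0: walk · to b0
  b1←b3: walk b3→b1 to b0
  b4←b1: walk b1 to b0
  b4←b2: walk b2 to b0
  b5←b2: walk b2 to b0
  b5←b3: walk b3→b1 to b0
  b6←b0: walk · to b0
  b6←b2: walk b2 to b0
  b6←b3: walk b3→b1 to b0
  b6←b4: walk b4 to b0
  b0 → ∅
  b1 → {b1,b4,b5,b6}
  b2 → {b4,b5,b6}
  b3 → {b1,b5,b6}
  b4 → {b6}
  b5 → ∅
  b6 → ∅

DF(b4) = ["b6"]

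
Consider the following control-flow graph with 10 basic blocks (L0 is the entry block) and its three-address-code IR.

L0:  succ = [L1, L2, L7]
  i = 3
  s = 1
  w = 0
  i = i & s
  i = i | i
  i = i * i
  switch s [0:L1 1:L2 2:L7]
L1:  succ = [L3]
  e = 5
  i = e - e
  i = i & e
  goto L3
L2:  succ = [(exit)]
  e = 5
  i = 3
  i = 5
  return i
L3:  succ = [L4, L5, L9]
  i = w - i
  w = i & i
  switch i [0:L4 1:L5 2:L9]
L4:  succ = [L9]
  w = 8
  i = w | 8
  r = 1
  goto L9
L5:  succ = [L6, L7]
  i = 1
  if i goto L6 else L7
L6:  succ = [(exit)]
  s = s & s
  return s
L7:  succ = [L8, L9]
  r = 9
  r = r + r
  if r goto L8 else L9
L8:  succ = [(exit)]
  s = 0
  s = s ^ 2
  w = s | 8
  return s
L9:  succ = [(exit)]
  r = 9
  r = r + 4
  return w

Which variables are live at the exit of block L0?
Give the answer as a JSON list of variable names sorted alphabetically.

Per-block:
  L0: def={i,s,w} ue=∅
  L1: def={e,i} ue=∅
  L2: def={e,i} ue=∅
  L3: def={i,w} ue={i,w}
  L4: def={i,r,w} ue=∅
  L5: def={i} ue=∅
  L6: def={s} ue={s}
  L7: def={r} ue=∅
  L8: def={s,w} ue=∅
  L9: def={r} ue={w}

Backward fixpoint:
  L0 li=∅ lo={s,w}
  L1 li={s,w} lo={i,s,w}
  L2 li=∅ lo=∅
  L3 li={i,s,w} lo={s,w}
  L4 li=∅ lo={w}
  L5 li={s,w} lo={s,w}
  L6 li={s} lo=∅
  L7 li={w} lo={w}
  L8 li=∅ lo=∅
  L9 li={w} lo=∅

live-out(L0) = ["s", "w"]

Answer: ["s", "w"]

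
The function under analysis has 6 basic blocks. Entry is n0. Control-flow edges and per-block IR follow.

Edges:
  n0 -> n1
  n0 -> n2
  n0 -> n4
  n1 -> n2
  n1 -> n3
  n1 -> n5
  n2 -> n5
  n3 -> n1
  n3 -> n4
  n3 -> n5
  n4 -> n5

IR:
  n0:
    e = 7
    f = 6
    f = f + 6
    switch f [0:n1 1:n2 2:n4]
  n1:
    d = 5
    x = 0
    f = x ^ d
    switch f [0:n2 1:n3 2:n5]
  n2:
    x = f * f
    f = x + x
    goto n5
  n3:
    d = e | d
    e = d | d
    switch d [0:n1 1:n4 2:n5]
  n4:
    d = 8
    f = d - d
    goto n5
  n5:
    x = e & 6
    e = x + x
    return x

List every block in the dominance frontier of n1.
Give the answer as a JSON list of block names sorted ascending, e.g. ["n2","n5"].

idom tree: n1←n0 n2←n0 n3←n1 n4←n0 n5←n0
Dom at joins:
  n1: preds {n0,n3}: {n0} ∩ {n0,n1,n3} = {n0}; idom=n0
  n2: preds {n0,n1}: {n0} ∩ {n0,n1} = {n0}; idom=n0
  n4: preds {n0,n3}: {n0} ∩ {n0,n1,n3} = {n0}; idom=n0
  n5: preds {n1,n2,n3,n4}: {n0,n1} ∩ {n0,n2} ∩ {n0,n1,n3} ∩ {n0,n4} = {n0}; idom=n0

Frontier:
  join n1 pred n0: · stop@n0
  join n1 pred n3: n3→n1 stop@n0
  join n2 pred n0: · stop@n0
  join n2 pred n1: n1 stop@n0
  join n4 pred n0: · stop@n0
  join n4 pred n3: n3→n1 stop@n0
  join n5 pred n1: n1 stop@n0
  join n5 pred n2: n2 stop@n0
  join n5 pred n3: n3→n1 stop@n0
  join n5 pred n4: n4 stop@n0
  n0 → ∅
  n1 → {n1,n2,n4,n5}
  n2 → {n5}
  n3 → {n1,n4,n5}
  n4 → {n5}
  n5 → ∅

DF(n1) = ["n1", "n2", "n4", "n5"]

Answer: ["n1", "n2", "n4", "n5"]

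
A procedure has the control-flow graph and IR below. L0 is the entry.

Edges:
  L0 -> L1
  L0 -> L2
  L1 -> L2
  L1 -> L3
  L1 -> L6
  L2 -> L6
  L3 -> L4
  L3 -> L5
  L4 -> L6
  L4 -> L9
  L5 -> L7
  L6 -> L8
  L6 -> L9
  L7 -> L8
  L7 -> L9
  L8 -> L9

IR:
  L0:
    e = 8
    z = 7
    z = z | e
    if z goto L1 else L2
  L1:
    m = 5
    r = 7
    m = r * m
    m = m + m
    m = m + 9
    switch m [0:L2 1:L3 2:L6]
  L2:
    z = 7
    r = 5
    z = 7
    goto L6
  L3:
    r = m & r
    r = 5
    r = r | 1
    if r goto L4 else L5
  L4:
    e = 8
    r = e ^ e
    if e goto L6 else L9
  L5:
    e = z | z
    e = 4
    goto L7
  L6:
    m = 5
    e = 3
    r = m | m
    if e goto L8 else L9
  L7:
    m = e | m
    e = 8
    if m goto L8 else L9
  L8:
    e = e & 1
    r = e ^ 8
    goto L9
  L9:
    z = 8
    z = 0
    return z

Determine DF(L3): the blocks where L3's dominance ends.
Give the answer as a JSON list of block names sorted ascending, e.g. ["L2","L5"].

idom tree: L1←L0 L2←L0 L3←L1 L4←L3 L5←L3 L6←L0 L7←L5 L8←L0 L9←L0
Dom at joins:
  L2: preds {L0,L1}: {L0} ∩ {L0,L1} = {L0}; idom=L0
  L6: preds {L1,L2,L4}: {L0,L1} ∩ {L0,L2} ∩ {L0,L1,L3,L4} = {L0}; idom=L0
  L8: preds {L6,L7}: {L0,L6} ∩ {L0,L1,L3,L5,L7} = {L0}; idom=L0
  L9: preds {L4,L6,L7,L8}: {L0,L1,L3,L4} ∩ {L0,L6} ∩ {L0,L1,L3,L5,L7} ∩ {L0,L8} = {L0}; idom=L0

Frontier:
  join L2 pred L0: · stop@L0
  join L2 pred L1: L1 stop@L0
  join L6 pred L1: L1 stop@L0
  join L6 pred L2: L2 stop@L0
  join L6 pred L4: L4→L3→L1 stop@L0
  join L8 pred L6: L6 stop@L0
  join L8 pred L7: L7→L5→L3→L1 stop@L0
  join L9 pred L4: L4→L3→L1 stop@L0
  join L9 pred L6: L6 stop@L0
  join L9 pred L7: L7→L5→L3→L1 stop@L0
  join L9 pred L8: L8 stop@L0
  DF(L0)=∅
  DF(L1)={L2,L6,L8,L9}
  DF(L2)={L6}
  DF(L3)={L6,L8,L9}
  DF(L4)={L6,L9}
  DF(L5)={L8,L9}
  DF(L6)={L8,L9}
  DF(L7)={L8,L9}
  DF(L8)={L9}
  DF(L9)=∅

DF(L3) = ["L6", "L8", "L9"]

Answer: ["L6", "L8", "L9"]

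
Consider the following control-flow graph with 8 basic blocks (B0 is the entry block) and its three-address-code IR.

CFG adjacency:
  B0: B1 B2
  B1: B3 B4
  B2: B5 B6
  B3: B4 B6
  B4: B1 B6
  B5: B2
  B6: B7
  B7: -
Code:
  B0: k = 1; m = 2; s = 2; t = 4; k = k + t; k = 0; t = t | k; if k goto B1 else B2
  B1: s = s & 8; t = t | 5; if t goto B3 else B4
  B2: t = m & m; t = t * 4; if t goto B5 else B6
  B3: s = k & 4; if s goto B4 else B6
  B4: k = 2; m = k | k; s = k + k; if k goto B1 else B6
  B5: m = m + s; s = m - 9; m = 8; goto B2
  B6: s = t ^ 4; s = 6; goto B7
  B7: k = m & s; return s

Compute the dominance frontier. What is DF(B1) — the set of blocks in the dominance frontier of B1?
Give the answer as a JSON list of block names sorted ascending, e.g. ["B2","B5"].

Answer: ["B1", "B6"]

Derivation:
idom tree: B1←B0 B2←B0 B3←B1 B4←B1 B5←B2 B6←B0 B7←B6
Dom∩ at merges:
  B1: preds {B0,B4}: {B0} ∩ {B0,B1,B4} = {B0}; idom=B0
  B2: preds {B0,B5}: {B0} ∩ {B0,B2,B5} = {B0}; idom=B0
  B4: preds {B1,B3}: {B0,B1} ∩ {B0,B1,B3} = {B0,B1}; idom=B1
  B6: preds {B2,B3,B4}: {B0,B2} ∩ {B0,B1,B3} ∩ {B0,B1,B4} = {B0}; idom=B0

Frontier:
  B1←B0: walk · to B0
  B1←B4: walk B4→B1 to B0
  B2←B0: walk · to B0
  B2←B5: walk B5→B2 to B0
  B4←B1: walk · to B1
  B4←B3: walk B3 to B1
  B6←B2: walk B2 to B0
  B6←B3: walk B3→B1 to B0
  B6←B4: walk B4→B1 to B0
  B0 → ∅
  B1 → {B1,B6}
  B2 → {B2,B6}
  B3 → {B4,B6}
  B4 → {B1,B6}
  B5 → {B2}
  B6 → ∅
  B7 → ∅

DF(B1) = ["B1", "B6"]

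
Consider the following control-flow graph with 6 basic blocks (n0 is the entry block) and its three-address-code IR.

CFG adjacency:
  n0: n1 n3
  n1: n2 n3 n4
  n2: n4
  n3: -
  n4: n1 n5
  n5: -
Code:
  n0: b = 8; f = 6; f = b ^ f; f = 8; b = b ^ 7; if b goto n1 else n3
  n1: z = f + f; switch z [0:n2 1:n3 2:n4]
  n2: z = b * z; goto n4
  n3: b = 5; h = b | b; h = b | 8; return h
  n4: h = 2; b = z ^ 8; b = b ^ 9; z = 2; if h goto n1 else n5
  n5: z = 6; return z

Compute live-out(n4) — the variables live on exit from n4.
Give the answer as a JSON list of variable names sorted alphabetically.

def/use:
  n0 def {b,f} use ∅
  n1 def {z} use {f}
  n2 def {z} use {b,z}
  n3 def {b,h} use ∅
  n4 def {b,h,z} use {z}
  n5 def {z} use ∅

Liveness:
  n0: in=∅ out={b,f}
  n1: in={b,f} out={b,f,z}
  n2: in={b,f,z} out={f,z}
  n3: in=∅ out=∅
  n4: in={f,z} out={b,f}
  n5: in=∅ out=∅

live-out(n4) = ["b", "f"]

Answer: ["b", "f"]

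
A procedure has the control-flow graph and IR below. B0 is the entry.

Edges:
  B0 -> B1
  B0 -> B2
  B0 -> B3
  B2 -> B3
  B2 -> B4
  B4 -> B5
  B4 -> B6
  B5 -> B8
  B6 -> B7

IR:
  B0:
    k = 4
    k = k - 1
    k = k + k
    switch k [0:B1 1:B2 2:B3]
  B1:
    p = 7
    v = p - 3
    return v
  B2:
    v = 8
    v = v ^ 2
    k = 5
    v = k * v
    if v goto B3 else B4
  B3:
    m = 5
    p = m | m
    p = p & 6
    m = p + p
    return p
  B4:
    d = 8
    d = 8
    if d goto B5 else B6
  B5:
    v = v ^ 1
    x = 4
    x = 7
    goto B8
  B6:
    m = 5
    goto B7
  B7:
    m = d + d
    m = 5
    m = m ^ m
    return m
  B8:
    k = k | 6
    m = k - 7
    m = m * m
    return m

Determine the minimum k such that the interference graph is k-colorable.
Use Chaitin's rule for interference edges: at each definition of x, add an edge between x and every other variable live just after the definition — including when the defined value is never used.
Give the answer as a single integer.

def/use:
  B0: def={k} ue=∅
  B1: def={p,v} ue=∅
  B2: def={k,v} ue=∅
  B3: def={m,p} ue=∅
  B4: def={d} ue=∅
  B5: def={v,x} ue={v}
  B6: def={m} ue=∅
  B7: def={m} ue={d}
  B8: def={k,m} ue={k}

Liveness:
  B0 li=∅ lo=∅
  B1 li=∅ lo=∅
  B2 li=∅ lo={k,v}
  B3 li=∅ lo=∅
  B4 li={k,v} lo={d,k,v}
  B5 li={k,v} lo={k}
  B6 li={d} lo={d}
  B7 li={d} lo=∅
  B8 li={k} lo=∅

Interference:
  d — {k,m,v}
  k — {d,v,x}
  m — {d,p}
  p — {m}
  v — {d,k}
  x — {k}

Chromatic number:
  clique {d,k,v} ⇒ need ≥ 3
  3-colouring: c0={d,p,x}  c1={k,m}  c2={v}
  χ = 3

Answer: 3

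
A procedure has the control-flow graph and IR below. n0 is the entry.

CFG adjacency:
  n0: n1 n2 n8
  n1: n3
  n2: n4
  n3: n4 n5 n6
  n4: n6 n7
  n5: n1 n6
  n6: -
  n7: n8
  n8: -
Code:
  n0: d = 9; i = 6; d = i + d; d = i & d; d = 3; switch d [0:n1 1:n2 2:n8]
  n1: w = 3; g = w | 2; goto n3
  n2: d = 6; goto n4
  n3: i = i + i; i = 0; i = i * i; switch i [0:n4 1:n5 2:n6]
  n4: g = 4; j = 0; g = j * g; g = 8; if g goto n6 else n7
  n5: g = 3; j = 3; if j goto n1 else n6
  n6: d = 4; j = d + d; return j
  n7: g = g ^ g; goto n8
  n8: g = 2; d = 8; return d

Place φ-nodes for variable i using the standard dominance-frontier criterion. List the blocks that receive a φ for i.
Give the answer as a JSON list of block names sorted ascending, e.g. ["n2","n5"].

Answer: ["n1", "n4", "n6", "n8"]

Working:
idom tree: n1←n0 n2←n0 n3←n1 n4←n0 n5←n3 n6←n0 n7←n4 n8←n0
Join-block Dom:
  n1: preds {n0,n5}: {n0} ∩ {n0,n1,n3,n5} = {n0}; idom=n0
  n4: preds {n2,n3}: {n0,n2} ∩ {n0,n1,n3} = {n0}; idom=n0
  n6: preds {n3,n4,n5}: {n0,n1,n3} ∩ {n0,n4} ∩ {n0,n1,n3,n5} = {n0}; idom=n0
  n8: preds {n0,n7}: {n0} ∩ {n0,n4,n7} = {n0}; idom=n0

Frontier:
  n1←n0: walk · to n0
  n1←n5: walk n5→n3→n1 to n0
  n4←n2: walk n2 to n0
  n4←n3: walk n3→n1 to n0
  n6←n3: walk n3→n1 to n0
  n6←n4: walk n4 to n0
  n6←n5: walk n5→n3→n1 to n0
  n8←n0: walk · to n0
  n8←n7: walk n7→n4 to n0
  n0 → ∅
  n1 → {n1,n4,n6}
  n2 → {n4}
  n3 → {n1,n4,n6}
  n4 → {n6,n8}
  n5 → {n1,n6}
  n6 → ∅
  n7 → {n8}
  n8 → ∅

φ for i: defs {n0,n3}
  DF⁺ = {n1,n4,n6,n8}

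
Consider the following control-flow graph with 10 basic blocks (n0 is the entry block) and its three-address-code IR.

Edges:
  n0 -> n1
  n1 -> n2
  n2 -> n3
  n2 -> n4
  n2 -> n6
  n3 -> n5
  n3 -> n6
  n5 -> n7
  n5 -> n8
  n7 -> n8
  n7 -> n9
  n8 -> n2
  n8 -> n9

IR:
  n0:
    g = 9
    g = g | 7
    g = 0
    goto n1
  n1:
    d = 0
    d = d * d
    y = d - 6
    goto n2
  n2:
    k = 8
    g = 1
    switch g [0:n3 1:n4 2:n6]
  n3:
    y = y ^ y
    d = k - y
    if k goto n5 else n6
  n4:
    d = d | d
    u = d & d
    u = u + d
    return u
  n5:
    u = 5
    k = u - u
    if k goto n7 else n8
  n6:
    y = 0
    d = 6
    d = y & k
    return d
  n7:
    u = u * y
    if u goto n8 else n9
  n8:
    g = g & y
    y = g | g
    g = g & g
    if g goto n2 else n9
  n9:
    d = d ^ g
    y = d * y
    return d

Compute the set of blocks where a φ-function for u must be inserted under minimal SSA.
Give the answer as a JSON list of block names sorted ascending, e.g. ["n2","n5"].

Answer: ["n2", "n8", "n9"]

Analysis:
idom tree: n1←n0 n2←n1 n3←n2 n4←n2 n5←n3 n6←n2 n7←n5 n8←n5 n9←n5
Dom∩ at merges:
  n2: preds {n1,n8}: {n0,n1} ∩ {n0,n1,n2,n3,n5,n8} = {n0,n1}; idom=n1
  n6: preds {n2,n3}: {n0,n1,n2} ∩ {n0,n1,n2,n3} = {n0,n1,n2}; idom=n2
  n8: preds {n5,n7}: {n0,n1,n2,n3,n5} ∩ {n0,n1,n2,n3,n5,n7} = {n0,n1,n2,n3,n5}; idom=n5
  n9: preds {n7,n8}: {n0,n1,n2,n3,n5,n7} ∩ {n0,n1,n2,n3,n5,n8} = {n0,n1,n2,n3,n5}; idom=n5

Frontier:
  join n2 pred n1: · stop@n1
  join n2 pred n8: n8→n5→n3→n2 stop@n1
  join n6 pred n2: · stop@n2
  join n6 pred n3: n3 stop@n2
  join n8 pred n5: · stop@n5
  join n8 pred n7: n7 stop@n5
  join n9 pred n7: n7 stop@n5
  join n9 pred n8: n8 stop@n5
  n0: DF=∅
  n1: DF=∅
  n2: DF={n2}
  n3: DF={n2,n6}
  n4: DF=∅
  n5: DF={n2}
  n6: DF=∅
  n7: DF={n8,n9}
  n8: DF={n2,n9}
  n9: DF=∅

φ for u: defs {n4,n5,n7}
  DF⁺ = {n2,n8,n9}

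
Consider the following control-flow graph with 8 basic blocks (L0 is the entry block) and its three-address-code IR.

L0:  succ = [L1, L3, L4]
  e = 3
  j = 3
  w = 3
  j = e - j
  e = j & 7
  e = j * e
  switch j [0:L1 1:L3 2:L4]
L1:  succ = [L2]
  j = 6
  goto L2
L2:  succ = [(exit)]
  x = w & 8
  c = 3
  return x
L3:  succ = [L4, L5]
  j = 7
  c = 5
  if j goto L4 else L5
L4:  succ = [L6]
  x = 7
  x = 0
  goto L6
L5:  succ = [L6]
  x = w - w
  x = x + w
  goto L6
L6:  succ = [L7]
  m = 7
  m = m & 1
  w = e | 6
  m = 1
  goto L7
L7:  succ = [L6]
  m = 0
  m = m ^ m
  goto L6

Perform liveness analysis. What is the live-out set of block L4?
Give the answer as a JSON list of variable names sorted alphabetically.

Answer: ["e"]

Derivation:
def/use:
  L0: {e,j,w} / ∅
  L1: {j} / ∅
  L2: {c,x} / {w}
  L3: {c,j} / ∅
  L4: {x} / ∅
  L5: {x} / {w}
  L6: {m,w} / {e}
  L7: {m} / ∅

Live sets:
  L0: in=∅ out={e,w}
  L1: in={w} out={w}
  L2: in={w} out=∅
  L3: in={e,w} out={e,w}
  L4: in={e} out={e}
  L5: in={e,w} out={e}
  L6: in={e} out={e}
  L7: in={e} out={e}

live-out(L4) = ["e"]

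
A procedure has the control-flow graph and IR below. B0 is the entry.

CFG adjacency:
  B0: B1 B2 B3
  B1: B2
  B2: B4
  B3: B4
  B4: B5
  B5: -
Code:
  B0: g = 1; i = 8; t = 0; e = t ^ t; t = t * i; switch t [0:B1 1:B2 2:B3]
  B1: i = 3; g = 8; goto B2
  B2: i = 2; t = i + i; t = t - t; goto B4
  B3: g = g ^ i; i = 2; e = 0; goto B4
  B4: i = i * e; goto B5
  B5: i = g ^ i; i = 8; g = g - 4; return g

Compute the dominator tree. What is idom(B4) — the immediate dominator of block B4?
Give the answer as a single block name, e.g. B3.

idom tree: B1←B0 B2←B0 B3←B0 B4←B0 B5←B4
Dom∩ at merges:
  B2: preds {B0,B1}: {B0} ∩ {B0,B1} = {B0}; idom=B0
  B4: preds {B2,B3}: {B0,B2} ∩ {B0,B3} = {B0}; idom=B0

idom(B4) = B0

Answer: B0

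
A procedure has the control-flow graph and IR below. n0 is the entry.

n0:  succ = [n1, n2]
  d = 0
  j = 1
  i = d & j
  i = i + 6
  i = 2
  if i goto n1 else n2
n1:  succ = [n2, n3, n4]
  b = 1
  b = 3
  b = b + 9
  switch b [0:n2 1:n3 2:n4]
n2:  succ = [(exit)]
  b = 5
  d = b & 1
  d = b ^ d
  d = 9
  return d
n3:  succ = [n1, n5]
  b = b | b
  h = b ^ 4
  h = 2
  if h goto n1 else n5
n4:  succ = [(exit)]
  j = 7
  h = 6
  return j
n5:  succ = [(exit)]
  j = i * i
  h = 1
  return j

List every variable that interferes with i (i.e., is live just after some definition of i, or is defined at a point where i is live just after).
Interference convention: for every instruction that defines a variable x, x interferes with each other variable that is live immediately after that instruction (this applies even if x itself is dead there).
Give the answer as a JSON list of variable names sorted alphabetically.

Answer: ["b", "h"]

Working:
def/use:
  n0: {d,i,j} / ∅
  n1: {b} / ∅
  n2: {b,d} / ∅
  n3: {b,h} / {b}
  n4: {h,j} / ∅
  n5: {h,j} / {i}

Backward fixpoint:
  live n0: ∅→{i}
  live n1: {i}→{b,i}
  live n2: ∅→∅
  live n3: {b,i}→{i}
  live n4: ∅→∅
  live n5: {i}→∅

Interfere edges:
  b: {d,i}
  d: {b,j}
  h: {i,j}
  i: {b,h}
  j: {d,h}

N(i) = ["b", "h"]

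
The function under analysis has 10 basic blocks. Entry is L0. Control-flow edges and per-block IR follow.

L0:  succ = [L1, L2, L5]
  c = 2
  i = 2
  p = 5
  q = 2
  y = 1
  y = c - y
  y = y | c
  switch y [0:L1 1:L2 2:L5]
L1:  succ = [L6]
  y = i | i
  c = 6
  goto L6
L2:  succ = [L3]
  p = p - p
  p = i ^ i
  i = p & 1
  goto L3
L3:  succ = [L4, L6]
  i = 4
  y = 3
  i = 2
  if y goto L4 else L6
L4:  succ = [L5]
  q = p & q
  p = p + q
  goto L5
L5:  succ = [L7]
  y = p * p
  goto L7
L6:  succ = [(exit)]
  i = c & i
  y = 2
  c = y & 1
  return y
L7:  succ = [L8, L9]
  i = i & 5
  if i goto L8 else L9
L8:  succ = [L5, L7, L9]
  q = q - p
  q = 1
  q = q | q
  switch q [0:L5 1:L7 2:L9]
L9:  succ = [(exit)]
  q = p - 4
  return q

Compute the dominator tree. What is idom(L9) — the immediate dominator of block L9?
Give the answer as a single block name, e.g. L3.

idom tree: L1←L0 L2←L0 L3←L2 L4←L3 L5←L0 L6←L0 L7←L5 L8←L7 L9←L7
Dom at joins:
  L5: preds {L0,L4,L8}: {L0} ∩ {L0,L2,L3,L4} ∩ {L0,L5,L7,L8} = {L0}; idom=L0
  L6: preds {L1,L3}: {L0,L1} ∩ {L0,L2,L3} = {L0}; idom=L0
  L7: preds {L5,L8}: {L0,L5} ∩ {L0,L5,L7,L8} = {L0,L5}; idom=L5
  L9: preds {L7,L8}: {L0,L5,L7} ∩ {L0,L5,L7,L8} = {L0,L5,L7}; idom=L7

idom(L9) = L7

Answer: L7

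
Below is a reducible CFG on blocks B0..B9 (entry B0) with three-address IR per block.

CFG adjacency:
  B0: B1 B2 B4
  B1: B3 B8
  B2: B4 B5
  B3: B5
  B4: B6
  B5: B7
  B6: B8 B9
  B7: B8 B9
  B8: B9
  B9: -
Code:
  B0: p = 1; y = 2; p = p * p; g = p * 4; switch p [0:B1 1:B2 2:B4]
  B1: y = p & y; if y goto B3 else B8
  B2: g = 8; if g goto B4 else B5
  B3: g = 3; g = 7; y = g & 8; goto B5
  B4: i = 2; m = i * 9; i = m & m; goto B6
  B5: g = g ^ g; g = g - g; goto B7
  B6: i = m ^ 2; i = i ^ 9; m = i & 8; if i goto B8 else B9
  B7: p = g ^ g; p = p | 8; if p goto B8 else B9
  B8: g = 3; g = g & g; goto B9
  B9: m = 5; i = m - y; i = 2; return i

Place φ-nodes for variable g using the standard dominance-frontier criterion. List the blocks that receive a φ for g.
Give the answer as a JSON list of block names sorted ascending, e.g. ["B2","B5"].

Answer: ["B4", "B5", "B8", "B9"]

Derivation:
idom tree: B1←B0 B2←B0 B3←B1 B4←B0 B5←B0 B6←B4 B7←B5 B8←B0 B9←B0
Dom at joins:
  B4: preds {B0,B2}: {B0} ∩ {B0,B2} = {B0}; idom=B0
  B5: preds {B2,B3}: {B0,B2} ∩ {B0,B1,B3} = {B0}; idom=B0
  B8: preds {B1,B6,B7}: {B0,B1} ∩ {B0,B4,B6} ∩ {B0,B5,B7} = {B0}; idom=B0
  B9: preds {B6,B7,B8}: {B0,B4,B6} ∩ {B0,B5,B7} ∩ {B0,B8} = {B0}; idom=B0

Frontier:
  join B4 pred B0: · stop@B0
  join B4 pred B2: B2 stop@B0
  join B5 pred B2: B2 stop@B0
  join B5 pred B3: B3→B1 stop@B0
  join B8 pred B1: B1 stop@B0
  join B8 pred B6: B6→B4 stop@B0
  join B8 pred B7: B7→B5 stop@B0
  join B9 pred B6: B6→B4 stop@B0
  join B9 pred B7: B7→B5 stop@B0
  join B9 pred B8: B8 stop@B0
  B0: DF=∅
  B1: DF={B5,B8}
  B2: DF={B4,B5}
  B3: DF={B5}
  B4: DF={B8,B9}
  B5: DF={B8,B9}
  B6: DF={B8,B9}
  B7: DF={B8,B9}
  B8: DF={B9}
  B9: DF=∅

φ for g: defs {B0,B2,B3,B5,B8}
  DF⁺ = {B4,B5,B8,B9}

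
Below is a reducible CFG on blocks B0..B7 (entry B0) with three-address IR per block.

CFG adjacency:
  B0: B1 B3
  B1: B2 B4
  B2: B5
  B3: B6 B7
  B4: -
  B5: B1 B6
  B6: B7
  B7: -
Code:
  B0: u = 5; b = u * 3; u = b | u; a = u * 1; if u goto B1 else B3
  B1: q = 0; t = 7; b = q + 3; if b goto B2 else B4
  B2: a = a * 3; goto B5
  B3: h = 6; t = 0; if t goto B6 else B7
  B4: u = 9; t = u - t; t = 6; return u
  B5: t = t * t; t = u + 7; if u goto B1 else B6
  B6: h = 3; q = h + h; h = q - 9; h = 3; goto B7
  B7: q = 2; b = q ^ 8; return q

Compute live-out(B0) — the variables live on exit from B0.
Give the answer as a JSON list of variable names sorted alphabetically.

Answer: ["a", "u"]

Analysis:
Block summaries:
  B0: {a,b,u} / ∅
  B1: {b,q,t} / ∅
  B2: {a} / {a}
  B3: {h,t} / ∅
  B4: {t,u} / {t}
  B5: {t} / {t,u}
  B6: {h,q} / ∅
  B7: {b,q} / ∅

Liveness:
  B0: in=∅ out={a,u}
  B1: in={a,u} out={a,t,u}
  B2: in={a,t,u} out={a,t,u}
  B3: in=∅ out=∅
  B4: in={t} out=∅
  B5: in={a,t,u} out={a,u}
  B6: in=∅ out=∅
  B7: in=∅ out=∅

live-out(B0) = ["a", "u"]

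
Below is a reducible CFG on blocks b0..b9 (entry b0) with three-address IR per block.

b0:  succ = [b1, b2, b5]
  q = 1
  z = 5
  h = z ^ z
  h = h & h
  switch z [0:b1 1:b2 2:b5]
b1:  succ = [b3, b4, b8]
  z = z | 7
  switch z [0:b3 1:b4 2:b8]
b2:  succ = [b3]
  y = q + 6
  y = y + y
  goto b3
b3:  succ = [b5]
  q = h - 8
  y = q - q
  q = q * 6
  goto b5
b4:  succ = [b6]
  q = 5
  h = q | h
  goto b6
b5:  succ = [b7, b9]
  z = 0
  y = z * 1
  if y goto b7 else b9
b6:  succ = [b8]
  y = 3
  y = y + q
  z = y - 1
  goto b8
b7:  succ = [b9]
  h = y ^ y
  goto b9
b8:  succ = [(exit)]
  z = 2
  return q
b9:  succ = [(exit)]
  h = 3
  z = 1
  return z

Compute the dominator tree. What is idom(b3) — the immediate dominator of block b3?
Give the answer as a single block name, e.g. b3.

Answer: b0

Working:
idom tree: b1←b0 b2←b0 b3←b0 b4←b1 b5←b0 b6←b4 b7←b5 b8←b1 b9←b5
Dom∩ at merges:
  b3: preds {b1,b2}: {b0,b1} ∩ {b0,b2} = {b0}; idom=b0
  b5: preds {b0,b3}: {b0} ∩ {b0,b3} = {b0}; idom=b0
  b8: preds {b1,b6}: {b0,b1} ∩ {b0,b1,b4,b6} = {b0,b1}; idom=b1
  b9: preds {b5,b7}: {b0,b5} ∩ {b0,b5,b7} = {b0,b5}; idom=b5

idom(b3) = b0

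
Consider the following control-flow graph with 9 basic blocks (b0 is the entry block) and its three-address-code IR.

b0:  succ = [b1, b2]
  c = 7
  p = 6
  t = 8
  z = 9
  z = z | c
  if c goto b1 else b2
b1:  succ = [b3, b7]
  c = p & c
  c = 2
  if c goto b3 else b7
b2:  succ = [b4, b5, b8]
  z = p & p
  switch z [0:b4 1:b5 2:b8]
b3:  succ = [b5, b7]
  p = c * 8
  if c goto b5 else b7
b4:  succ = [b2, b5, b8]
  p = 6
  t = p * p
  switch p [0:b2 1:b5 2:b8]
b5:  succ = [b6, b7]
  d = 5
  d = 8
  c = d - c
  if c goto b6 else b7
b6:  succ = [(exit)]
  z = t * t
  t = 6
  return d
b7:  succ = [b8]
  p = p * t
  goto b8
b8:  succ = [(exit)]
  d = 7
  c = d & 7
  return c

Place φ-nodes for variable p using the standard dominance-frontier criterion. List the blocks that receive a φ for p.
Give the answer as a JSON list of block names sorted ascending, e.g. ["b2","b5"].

idom tree: b1←b0 b2←b0 b3←b1 b4←b2 b5←b0 b6←b5 b7←b0 b8←b0
Dom at joins:
  b2: preds {b0,b4}: {b0} ∩ {b0,b2,b4} = {b0}; idom=b0
  b5: preds {b2,b3,b4}: {b0,b2} ∩ {b0,b1,b3} ∩ {b0,b2,b4} = {b0}; idom=b0
  b7: preds {b1,b3,b5}: {b0,b1} ∩ {b0,b1,b3} ∩ {b0,b5} = {b0}; idom=b0
  b8: preds {b2,b4,b7}: {b0,b2} ∩ {b0,b2,b4} ∩ {b0,b7} = {b0}; idom=b0

Frontier:
  b2←b0: walk · to b0
  b2←b4: walk b4→b2 to b0
  b5←b2: walk b2 to b0
  b5←b3: walk b3→b1 to b0
  b5←b4: walk b4→b2 to b0
  b7←b1: walk b1 to b0
  b7←b3: walk b3→b1 to b0
  b7←b5: walk b5 to b0
  b8←b2: walk b2 to b0
  b8←b4: walk b4→b2 to b0
  b8←b7: walk b7 to b0
  b0 → ∅
  b1 → {b5,b7}
  b2 → {b2,b5,b8}
  b3 → {b5,b7}
  b4 → {b2,b5,b8}
  b5 → {b7}
  b6 → ∅
  b7 → {b8}
  b8 → ∅

φ for p: defs {b0,b3,b4,b7}
  DF⁺ = {b2,b5,b7,b8}

Answer: ["b2", "b5", "b7", "b8"]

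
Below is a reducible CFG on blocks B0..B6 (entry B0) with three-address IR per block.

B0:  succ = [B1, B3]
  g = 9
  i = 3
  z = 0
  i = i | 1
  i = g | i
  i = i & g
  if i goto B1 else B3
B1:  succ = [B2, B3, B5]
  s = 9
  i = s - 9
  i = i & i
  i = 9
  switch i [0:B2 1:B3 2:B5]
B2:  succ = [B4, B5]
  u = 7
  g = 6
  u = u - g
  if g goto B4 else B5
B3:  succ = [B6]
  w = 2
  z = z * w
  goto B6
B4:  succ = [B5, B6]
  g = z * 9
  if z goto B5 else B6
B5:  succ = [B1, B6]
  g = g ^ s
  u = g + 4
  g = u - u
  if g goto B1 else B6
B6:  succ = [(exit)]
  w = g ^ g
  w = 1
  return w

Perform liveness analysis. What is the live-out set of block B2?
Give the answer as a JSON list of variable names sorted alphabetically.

Per-block:
  B0: def={g,i,z} ue=∅
  B1: def={i,s} ue=∅
  B2: def={g,u} ue=∅
  B3: def={w,z} ue={z}
  B4: def={g} ue={z}
  B5: def={g,u} ue={g,s}
  B6: def={w} ue={g}

Live sets:
  live B0: ∅→{g,z}
  live B1: {g,z}→{g,s,z}
  live B2: {s,z}→{g,s,z}
  live B3: {g,z}→{g}
  live B4: {s,z}→{g,s,z}
  live B5: {g,s,z}→{g,z}
  live B6: {g}→∅

live-out(B2) = ["g", "s", "z"]

Answer: ["g", "s", "z"]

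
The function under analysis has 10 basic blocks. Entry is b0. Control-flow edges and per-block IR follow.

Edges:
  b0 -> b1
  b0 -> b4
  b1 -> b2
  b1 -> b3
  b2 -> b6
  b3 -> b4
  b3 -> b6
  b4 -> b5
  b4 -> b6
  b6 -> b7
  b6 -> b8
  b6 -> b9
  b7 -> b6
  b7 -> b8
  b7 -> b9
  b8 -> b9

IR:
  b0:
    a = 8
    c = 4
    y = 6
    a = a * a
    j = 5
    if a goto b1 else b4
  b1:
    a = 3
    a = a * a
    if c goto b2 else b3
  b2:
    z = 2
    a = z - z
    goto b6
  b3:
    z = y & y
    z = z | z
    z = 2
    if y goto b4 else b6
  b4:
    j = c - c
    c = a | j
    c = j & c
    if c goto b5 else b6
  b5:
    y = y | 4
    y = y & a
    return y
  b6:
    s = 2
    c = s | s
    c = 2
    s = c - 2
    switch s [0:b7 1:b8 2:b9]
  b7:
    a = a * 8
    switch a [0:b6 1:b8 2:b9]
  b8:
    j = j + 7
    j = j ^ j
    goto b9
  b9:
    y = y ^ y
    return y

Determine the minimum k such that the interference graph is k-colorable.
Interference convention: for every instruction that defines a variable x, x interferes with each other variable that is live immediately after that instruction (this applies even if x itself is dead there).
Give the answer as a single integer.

Block summaries:
  b0 def {a,c,j,y} use ∅
  b1 def {a} use {c}
  b2 def {a,z} use ∅
  b3 def {z} use {y}
  b4 def {c,j} use {a,c}
  b5 def {y} use {a,y}
  b6 def {c,s} use ∅
  b7 def {a} use {a}
  b8 def {j} use {j}
  b9 def {y} use {y}

Liveness:
  b0: in=∅ out={a,c,j,y}
  b1: in={c,j,y} out={a,c,j,y}
  b2: in={j,y} out={a,j,y}
  b3: in={a,c,j,y} out={a,c,j,y}
  b4: in={a,c,y} out={a,j,y}
  b5: in={a,y} out=∅
  b6: in={a,j,y} out={a,j,y}
  b7: in={a,j,y} out={a,j,y}
  b8: in={j,y} out={y}
  b9: in={y} out=∅

Conflict graph:
  a — {c,j,s,y,z}
  c — {a,j,y,z}
  j — {a,c,s,y,z}
  s — {a,j,y}
  y — {a,c,j,s,z}
  z — {a,c,j,y}

Colouring:
  lower bound: {a,c,j,y,z} mutually conflict ⇒ χ ≥ 5
  assign a→r0 c→r3 j→r1 s→r3 y→r2 z→r4 — no edge inside a register ⇒ χ ≤ 5
  χ = 5

Answer: 5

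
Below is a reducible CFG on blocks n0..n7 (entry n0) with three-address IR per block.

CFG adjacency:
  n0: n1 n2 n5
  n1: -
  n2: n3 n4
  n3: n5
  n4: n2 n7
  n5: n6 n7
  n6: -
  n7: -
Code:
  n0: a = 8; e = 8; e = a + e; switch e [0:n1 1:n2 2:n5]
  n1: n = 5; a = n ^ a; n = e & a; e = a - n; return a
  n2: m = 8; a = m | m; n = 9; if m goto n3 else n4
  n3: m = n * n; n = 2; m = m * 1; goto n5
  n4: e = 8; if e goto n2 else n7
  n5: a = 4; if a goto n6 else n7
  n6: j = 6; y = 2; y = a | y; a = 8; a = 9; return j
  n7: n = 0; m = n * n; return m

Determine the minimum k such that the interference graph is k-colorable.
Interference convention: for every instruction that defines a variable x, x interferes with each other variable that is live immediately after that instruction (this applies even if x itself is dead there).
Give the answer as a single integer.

Answer: 3

Derivation:
Per-block:
  n0 def {a,e} use ∅
  n1 def {a,e,n} use {a,e}
  n2 def {a,m,n} use ∅
  n3 def {m,n} use {n}
  n4 def {e} use ∅
  n5 def {a} use ∅
  n6 def {a,j,y} use {a}
  n7 def {m,n} use ∅

Backward fixpoint:
  n0 li=∅ lo={a,e}
  n1 li={a,e} lo=∅
  n2 li=∅ lo={n}
  n3 li={n} lo=∅
  n4 li=∅ lo=∅
  n5 li=∅ lo={a}
  n6 li={a} lo=∅
  n7 li=∅ lo=∅

Interference:
  a — {e,j,m,n,y}
  e — {a,n}
  j — {a,y}
  m — {a,n}
  n — {a,e,m}
  y — {a,j}

Colouring:
  clique {a,e,n} ⇒ need ≥ 3
  3-colouring: R0={a}  R1={j,n}  R2={e,m,y}
  χ = 3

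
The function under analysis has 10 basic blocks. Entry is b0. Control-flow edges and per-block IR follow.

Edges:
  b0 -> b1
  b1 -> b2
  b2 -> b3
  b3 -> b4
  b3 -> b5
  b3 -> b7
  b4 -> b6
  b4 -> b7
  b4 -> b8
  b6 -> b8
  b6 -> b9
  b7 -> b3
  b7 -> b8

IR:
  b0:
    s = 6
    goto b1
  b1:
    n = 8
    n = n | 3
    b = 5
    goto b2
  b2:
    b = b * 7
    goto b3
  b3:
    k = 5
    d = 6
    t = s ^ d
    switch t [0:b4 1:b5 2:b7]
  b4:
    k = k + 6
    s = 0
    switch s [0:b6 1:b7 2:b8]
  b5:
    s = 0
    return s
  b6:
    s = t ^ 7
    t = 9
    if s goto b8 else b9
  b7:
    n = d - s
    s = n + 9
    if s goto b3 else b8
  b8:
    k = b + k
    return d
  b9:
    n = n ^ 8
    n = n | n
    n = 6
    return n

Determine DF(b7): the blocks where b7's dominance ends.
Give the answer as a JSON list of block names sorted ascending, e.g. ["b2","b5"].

idom tree: b1←b0 b2←b1 b3←b2 b4←b3 b5←b3 b6←b4 b7←b3 b8←b3 b9←b6
Join-block Dom:
  b3: preds {b2,b7}: {b0,b1,b2} ∩ {b0,b1,b2,b3,b7} = {b0,b1,b2}; idom=b2
  b7: preds {b3,b4}: {b0,b1,b2,b3} ∩ {b0,b1,b2,b3,b4} = {b0,b1,b2,b3}; idom=b3
  b8: preds {b4,b6,b7}: {b0,b1,b2,b3,b4} ∩ {b0,b1,b2,b3,b4,b6} ∩ {b0,b1,b2,b3,b7} = {b0,b1,b2,b3}; idom=b3

DF walk-up:
  join b3 pred b2: · stop@b2
  join b3 pred b7: b7→b3 stop@b2
  join b7 pred b3: · stop@b3
  join b7 pred b4: b4 stop@b3
  join b8 pred b4: b4 stop@b3
  join b8 pred b6: b6→b4 stop@b3
  join b8 pred b7: b7 stop@b3
  DF(b0)=∅
  DF(b1)=∅
  DF(b2)=∅
  DF(b3)={b3}
  DF(b4)={b7,b8}
  DF(b5)=∅
  DF(b6)={b8}
  DF(b7)={b3,b8}
  DF(b8)=∅
  DF(b9)=∅

DF(b7) = ["b3", "b8"]

Answer: ["b3", "b8"]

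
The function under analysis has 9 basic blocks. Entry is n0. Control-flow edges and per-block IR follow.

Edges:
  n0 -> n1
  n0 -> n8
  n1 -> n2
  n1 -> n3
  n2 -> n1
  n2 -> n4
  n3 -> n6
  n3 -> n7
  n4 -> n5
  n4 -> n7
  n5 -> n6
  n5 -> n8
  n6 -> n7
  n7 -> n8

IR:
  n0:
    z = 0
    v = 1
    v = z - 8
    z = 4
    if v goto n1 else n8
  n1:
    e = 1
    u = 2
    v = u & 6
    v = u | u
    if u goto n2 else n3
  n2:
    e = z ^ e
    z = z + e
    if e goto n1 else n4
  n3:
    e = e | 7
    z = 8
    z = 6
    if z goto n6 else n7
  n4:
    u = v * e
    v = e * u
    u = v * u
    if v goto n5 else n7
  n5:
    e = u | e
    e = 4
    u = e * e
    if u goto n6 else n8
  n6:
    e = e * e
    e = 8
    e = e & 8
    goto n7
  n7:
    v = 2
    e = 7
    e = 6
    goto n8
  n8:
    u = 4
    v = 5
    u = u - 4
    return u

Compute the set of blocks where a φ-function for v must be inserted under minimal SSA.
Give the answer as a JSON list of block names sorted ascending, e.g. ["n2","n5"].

idom tree: n1←n0 n2←n1 n3←n1 n4←n2 n5←n4 n6←n1 n7←n1 n8←n0
Dom at joins:
  n1: preds {n0,n2}: {n0} ∩ {n0,n1,n2} = {n0}; idom=n0
  n6: preds {n3,n5}: {n0,n1,n3} ∩ {n0,n1,n2,n4,n5} = {n0,n1}; idom=n1
  n7: preds {n3,n4,n6}: {n0,n1,n3} ∩ {n0,n1,n2,n4} ∩ {n0,n1,n6} = {n0,n1}; idom=n1
  n8: preds {n0,n5,n7}: {n0} ∩ {n0,n1,n2,n4,n5} ∩ {n0,n1,n7} = {n0}; idom=n0

Frontier:
  join n1 pred n0: · stop@n0
  join n1 pred n2: n2→n1 stop@n0
  join n6 pred n3: n3 stop@n1
  join n6 pred n5: n5→n4→n2 stop@n1
  join n7 pred n3: n3 stop@n1
  join n7 pred n4: n4→n2 stop@n1
  join n7 pred n6: n6 stop@n1
  join n8 pred n0: · stop@n0
  join n8 pred n5: n5→n4→n2→n1 stop@n0
  join n8 pred n7: n7→n1 stop@n0
  n0: DF=∅
  n1: DF={n1,n8}
  n2: DF={n1,n6,n7,n8}
  n3: DF={n6,n7}
  n4: DF={n6,n7,n8}
  n5: DF={n6,n8}
  n6: DF={n7}
  n7: DF={n8}
  n8: DF=∅

φ for v: defs {n0,n1,n4,n7,n8}
  DF⁺ = {n1,n6,n7,n8}

Answer: ["n1", "n6", "n7", "n8"]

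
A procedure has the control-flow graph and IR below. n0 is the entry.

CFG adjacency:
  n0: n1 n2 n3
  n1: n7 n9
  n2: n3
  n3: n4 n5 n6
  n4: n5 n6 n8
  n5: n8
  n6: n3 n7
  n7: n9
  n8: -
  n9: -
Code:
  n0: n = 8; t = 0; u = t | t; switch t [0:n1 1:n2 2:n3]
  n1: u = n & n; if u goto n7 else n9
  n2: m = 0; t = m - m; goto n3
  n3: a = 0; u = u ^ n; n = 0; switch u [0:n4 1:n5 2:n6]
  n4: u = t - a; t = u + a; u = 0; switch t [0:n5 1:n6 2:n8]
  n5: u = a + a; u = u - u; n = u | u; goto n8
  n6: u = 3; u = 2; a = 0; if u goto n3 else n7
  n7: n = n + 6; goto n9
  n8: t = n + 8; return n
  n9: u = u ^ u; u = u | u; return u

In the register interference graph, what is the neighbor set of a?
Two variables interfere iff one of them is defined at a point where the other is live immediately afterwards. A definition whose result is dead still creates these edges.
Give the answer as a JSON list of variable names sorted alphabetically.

Answer: ["n", "t", "u"]

Working:
Block summaries:
  n0: def={n,t,u} ue=∅
  n1: def={u} ue={n}
  n2: def={m,t} ue=∅
  n3: def={a,n,u} ue={n,u}
  n4: def={t,u} ue={a,t}
  n5: def={n,u} ue={a}
  n6: def={a,u} ue=∅
  n7: def={n} ue={n}
  n8: def={t} ue={n}
  n9: def={u} ue={u}

Backward fixpoint:
  n0 li=∅ lo={n,t,u}
  n1 li={n} lo={n,u}
  n2 li={n,u} lo={n,t,u}
  n3 li={n,t,u} lo={a,n,t}
  n4 li={a,n,t} lo={a,n,t}
  n5 li={a} lo={n}
  n6 li={n,t} lo={n,t,u}
  n7 li={n,u} lo={u}
  n8 li={n} lo=∅
  n9 li={u} lo=∅

Interference:
  a↔{n,t,u}
  m↔{n,u}
  n↔{a,m,t,u}
  t↔{a,n,u}
  u↔{a,m,n,t}

N(a) = ["n", "t", "u"]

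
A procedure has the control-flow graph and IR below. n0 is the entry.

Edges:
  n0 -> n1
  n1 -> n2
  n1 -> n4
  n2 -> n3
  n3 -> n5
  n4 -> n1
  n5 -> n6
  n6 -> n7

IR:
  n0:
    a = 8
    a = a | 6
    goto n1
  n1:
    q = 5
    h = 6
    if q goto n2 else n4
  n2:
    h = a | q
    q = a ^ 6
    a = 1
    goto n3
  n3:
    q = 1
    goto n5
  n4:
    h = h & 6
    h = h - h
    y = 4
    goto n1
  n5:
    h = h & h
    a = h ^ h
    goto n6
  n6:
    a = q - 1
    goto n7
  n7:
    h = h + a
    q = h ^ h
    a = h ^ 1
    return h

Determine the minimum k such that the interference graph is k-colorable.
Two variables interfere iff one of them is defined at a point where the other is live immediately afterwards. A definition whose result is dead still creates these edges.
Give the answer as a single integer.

Answer: 3

Derivation:
Block summaries:
  n0 def {a} use ∅
  n1 def {h,q} use ∅
  n2 def {a,h,q} use {a,q}
  n3 def {q} use ∅
  n4 def {h,y} use {h}
  n5 def {a,h} use {h}
  n6 def {a} use {q}
  n7 def {a,h,q} use {a,h}

Live sets:
  live n0: ∅→{a}
  live n1: {a}→{a,h,q}
  live n2: {a,q}→{h}
  live n3: {h}→{h,q}
  live n4: {a,h}→{a}
  live n5: {h,q}→{h,q}
  live n6: {h,q}→{a,h}
  live n7: {a,h}→∅

Conflict graph:
  a — {h,q,y}
  h — {a,q}
  q — {a,h}
  y — {a}

Registers:
  {a,h,q} pairwise interfere (3-clique) ⇒ χ ≥ 3
  assign a→c0 h→c1 q→c2 y→c1 — no edge inside a register ⇒ χ ≤ 3
  χ = 3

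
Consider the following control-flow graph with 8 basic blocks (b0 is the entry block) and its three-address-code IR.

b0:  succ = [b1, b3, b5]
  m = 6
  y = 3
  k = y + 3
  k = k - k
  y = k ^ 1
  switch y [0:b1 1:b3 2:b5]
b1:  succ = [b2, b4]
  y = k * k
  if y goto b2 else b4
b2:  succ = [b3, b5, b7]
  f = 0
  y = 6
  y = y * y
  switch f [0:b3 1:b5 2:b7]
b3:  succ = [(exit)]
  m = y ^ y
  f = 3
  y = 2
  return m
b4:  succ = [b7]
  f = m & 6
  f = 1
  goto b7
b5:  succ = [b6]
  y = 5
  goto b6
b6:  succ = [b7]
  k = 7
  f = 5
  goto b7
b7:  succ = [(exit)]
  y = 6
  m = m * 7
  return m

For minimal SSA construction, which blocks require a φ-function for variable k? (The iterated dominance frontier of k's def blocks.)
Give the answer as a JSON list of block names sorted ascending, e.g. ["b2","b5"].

idom tree: b1←b0 b2←b1 b3←b0 b4←b1 b5←b0 b6←b5 b7←b0
Dom∩ at merges:
  b3: preds {b0,b2}: {b0} ∩ {b0,b1,b2} = {b0}; idom=b0
  b5: preds {b0,b2}: {b0} ∩ {b0,b1,b2} = {b0}; idom=b0
  b7: preds {b2,b4,b6}: {b0,b1,b2} ∩ {b0,b1,b4} ∩ {b0,b5,b6} = {b0}; idom=b0

Frontier:
  join b3 pred b0: · stop@b0
  join b3 pred b2: b2→b1 stop@b0
  join b5 pred b0: · stop@b0
  join b5 pred b2: b2→b1 stop@b0
  join b7 pred b2: b2→b1 stop@b0
  join b7 pred b4: b4→b1 stop@b0
  join b7 pred b6: b6→b5 stop@b0
  DF(b0)=∅
  DF(b1)={b3,b5,b7}
  DF(b2)={b3,b5,b7}
  DF(b3)=∅
  DF(b4)={b7}
  DF(b5)={b7}
  DF(b6)={b7}
  DF(b7)=∅

φ for k: defs {b0,b6}
  DF⁺ = {b7}

Answer: ["b7"]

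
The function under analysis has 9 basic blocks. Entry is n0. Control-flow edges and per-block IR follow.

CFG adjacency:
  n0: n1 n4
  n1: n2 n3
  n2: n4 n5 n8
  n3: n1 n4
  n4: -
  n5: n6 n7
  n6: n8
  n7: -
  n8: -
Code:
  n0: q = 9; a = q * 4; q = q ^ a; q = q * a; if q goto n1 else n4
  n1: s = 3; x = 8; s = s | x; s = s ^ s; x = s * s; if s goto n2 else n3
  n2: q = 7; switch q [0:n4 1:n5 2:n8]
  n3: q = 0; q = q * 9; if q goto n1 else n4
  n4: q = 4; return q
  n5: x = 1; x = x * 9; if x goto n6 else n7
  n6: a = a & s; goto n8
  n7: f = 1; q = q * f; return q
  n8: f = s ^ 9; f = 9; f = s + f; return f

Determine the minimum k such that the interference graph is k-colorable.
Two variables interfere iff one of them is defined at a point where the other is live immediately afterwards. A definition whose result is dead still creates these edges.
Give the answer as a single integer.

Block summaries:
  n0 def {a,q} use ∅
  n1 def {s,x} use ∅
  n2 def {q} use ∅
  n3 def {q} use ∅
  n4 def {q} use ∅
  n5 def {x} use ∅
  n6 def {a} use {a,s}
  n7 def {f,q} use {q}
  n8 def {f} use {s}

Live sets:
  n0: in=∅ out={a}
  n1: in={a} out={a,s}
  n2: in={a,s} out={a,q,s}
  n3: in={a} out={a}
  n4: in=∅ out=∅
  n5: in={a,q,s} out={a,q,s}
  n6: in={a,s} out={s}
  n7: in={q} out=∅
  n8: in={s} out=∅

Interfere edges:
  a↔{q,s,x}
  f↔{q,s}
  q↔{a,f,s,x}
  s↔{a,f,q,x}
  x↔{a,q,s}

Colouring:
  {a,q,s,x} pairwise interfere (4-clique) ⇒ χ ≥ 4
  assign a→R2 f→R2 q→R0 s→R1 x→R3 — no edge inside a register ⇒ χ ≤ 4
  χ = 4

Answer: 4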